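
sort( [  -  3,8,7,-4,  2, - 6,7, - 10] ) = [  -  10,- 6, -4, - 3, 2, 7 , 7,8 ]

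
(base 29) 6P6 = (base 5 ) 141102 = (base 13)2825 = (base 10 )5777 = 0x1691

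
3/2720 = 3/2720 = 0.00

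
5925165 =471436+5453729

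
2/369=2/369 = 0.01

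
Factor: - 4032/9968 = - 2^2* 3^2* 89^(-1 ) = -36/89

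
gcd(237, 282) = 3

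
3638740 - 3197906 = 440834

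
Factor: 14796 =2^2*3^3 * 137^1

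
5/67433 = 5/67433  =  0.00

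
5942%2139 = 1664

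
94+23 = 117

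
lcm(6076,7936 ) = 388864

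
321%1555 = 321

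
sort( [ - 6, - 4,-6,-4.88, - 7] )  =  [ -7, - 6, - 6, - 4.88, - 4]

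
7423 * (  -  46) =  - 341458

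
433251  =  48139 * 9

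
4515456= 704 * 6414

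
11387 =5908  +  5479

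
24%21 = 3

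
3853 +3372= 7225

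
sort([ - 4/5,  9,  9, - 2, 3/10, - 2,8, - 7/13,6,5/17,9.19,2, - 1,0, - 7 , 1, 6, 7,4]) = [ - 7,-2, - 2, - 1,  -  4/5, - 7/13,0,5/17,3/10,1,2,4,6, 6,7, 8,  9,9, 9.19 ]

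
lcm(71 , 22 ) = 1562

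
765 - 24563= - 23798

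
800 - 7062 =-6262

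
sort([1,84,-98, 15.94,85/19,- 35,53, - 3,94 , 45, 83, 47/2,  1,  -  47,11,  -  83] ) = [-98, - 83,  -  47,  -  35, - 3,1,1,85/19, 11, 15.94, 47/2, 45, 53, 83, 84, 94 ] 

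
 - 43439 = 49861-93300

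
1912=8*239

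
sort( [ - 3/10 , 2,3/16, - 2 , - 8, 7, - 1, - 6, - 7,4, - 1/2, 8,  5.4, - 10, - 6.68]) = [ - 10, - 8,-7, - 6.68, - 6,- 2, - 1,-1/2, - 3/10,  3/16,2  ,  4, 5.4,7 , 8]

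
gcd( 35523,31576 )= 3947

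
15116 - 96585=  - 81469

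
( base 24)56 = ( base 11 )105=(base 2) 1111110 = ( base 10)126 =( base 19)6C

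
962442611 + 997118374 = 1959560985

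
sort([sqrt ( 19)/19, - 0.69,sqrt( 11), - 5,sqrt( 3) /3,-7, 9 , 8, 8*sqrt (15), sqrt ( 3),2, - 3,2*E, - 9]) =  [ - 9, - 7 , - 5, - 3, - 0.69,sqrt( 19) /19, sqrt( 3)/3,sqrt ( 3 ), 2, sqrt( 11 ), 2*E, 8, 9, 8*sqrt( 15)]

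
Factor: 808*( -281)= - 2^3*101^1*281^1=- 227048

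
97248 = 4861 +92387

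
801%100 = 1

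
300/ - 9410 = - 30/941 =- 0.03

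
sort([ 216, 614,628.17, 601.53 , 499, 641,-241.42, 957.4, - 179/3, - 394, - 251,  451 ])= [ - 394, - 251,- 241.42, - 179/3, 216, 451 , 499,601.53, 614, 628.17, 641, 957.4] 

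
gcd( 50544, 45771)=3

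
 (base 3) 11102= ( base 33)3k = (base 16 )77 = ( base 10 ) 119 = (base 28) 47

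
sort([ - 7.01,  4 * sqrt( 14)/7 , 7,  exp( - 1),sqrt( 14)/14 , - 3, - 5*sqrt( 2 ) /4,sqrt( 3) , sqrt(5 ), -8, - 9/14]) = [ - 8,- 7.01, - 3, - 5*sqrt( 2 )/4, - 9/14,sqrt(14)/14,exp( - 1),sqrt( 3), 4 *sqrt( 14)/7, sqrt( 5), 7] 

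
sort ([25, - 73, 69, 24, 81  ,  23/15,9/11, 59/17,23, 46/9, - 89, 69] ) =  [-89, - 73, 9/11, 23/15, 59/17, 46/9, 23,24, 25,69, 69, 81 ]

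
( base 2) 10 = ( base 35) 2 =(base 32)2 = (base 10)2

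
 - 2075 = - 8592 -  - 6517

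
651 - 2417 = - 1766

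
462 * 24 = 11088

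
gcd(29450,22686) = 38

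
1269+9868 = 11137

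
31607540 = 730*43298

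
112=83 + 29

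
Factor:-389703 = -3^1 * 129901^1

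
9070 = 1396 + 7674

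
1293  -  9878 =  - 8585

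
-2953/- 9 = 328 +1/9= 328.11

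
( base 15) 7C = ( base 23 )52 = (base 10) 117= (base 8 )165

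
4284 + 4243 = 8527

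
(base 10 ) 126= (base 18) 70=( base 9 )150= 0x7E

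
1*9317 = 9317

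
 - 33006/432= - 5501/72 = - 76.40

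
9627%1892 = 167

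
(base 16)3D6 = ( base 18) 30a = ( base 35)S2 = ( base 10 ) 982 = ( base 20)292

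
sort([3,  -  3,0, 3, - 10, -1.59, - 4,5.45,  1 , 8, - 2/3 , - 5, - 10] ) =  [ - 10, - 10, - 5, - 4,-3, - 1.59,-2/3,0 , 1,3, 3,5.45,8]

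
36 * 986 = 35496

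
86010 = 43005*2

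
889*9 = 8001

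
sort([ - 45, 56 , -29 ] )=[-45,-29,56] 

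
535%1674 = 535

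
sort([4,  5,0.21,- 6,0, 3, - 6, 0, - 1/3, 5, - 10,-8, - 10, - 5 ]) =[ - 10, - 10, - 8, - 6,  -  6, - 5, - 1/3, 0, 0, 0.21,  3, 4, 5, 5] 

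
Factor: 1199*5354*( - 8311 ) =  - 53352015706= - 2^1*11^1 *109^1*2677^1* 8311^1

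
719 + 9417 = 10136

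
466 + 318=784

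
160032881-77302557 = 82730324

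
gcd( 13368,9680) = 8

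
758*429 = 325182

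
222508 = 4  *55627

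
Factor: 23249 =67^1*347^1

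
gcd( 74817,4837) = 1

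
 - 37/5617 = -1 +5580/5617 = -  0.01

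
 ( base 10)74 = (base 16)4a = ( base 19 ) 3h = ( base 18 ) 42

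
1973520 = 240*8223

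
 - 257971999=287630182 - 545602181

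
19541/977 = 20+1/977 = 20.00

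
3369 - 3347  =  22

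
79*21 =1659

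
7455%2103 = 1146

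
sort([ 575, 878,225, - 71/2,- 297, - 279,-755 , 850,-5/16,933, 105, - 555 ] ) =[ - 755, - 555, - 297, - 279, - 71/2, - 5/16, 105, 225, 575, 850,  878, 933] 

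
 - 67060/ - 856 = 78 + 73/214 =78.34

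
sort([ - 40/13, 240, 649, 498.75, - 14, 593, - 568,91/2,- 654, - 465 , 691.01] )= [ - 654, - 568, - 465, - 14, - 40/13,91/2, 240 , 498.75 , 593,  649, 691.01 ] 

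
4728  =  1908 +2820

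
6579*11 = 72369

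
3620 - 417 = 3203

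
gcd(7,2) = 1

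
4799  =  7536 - 2737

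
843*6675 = 5627025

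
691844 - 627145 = 64699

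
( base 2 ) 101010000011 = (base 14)da3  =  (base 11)2027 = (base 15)be6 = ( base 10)2691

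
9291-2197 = 7094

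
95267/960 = 99+227/960 = 99.24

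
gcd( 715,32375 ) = 5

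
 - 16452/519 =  - 32 + 52/173=-31.70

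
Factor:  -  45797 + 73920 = 28123^1= 28123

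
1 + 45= 46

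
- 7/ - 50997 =7/50997=0.00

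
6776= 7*968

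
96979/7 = 13854+1/7 = 13854.14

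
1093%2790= 1093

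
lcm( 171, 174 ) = 9918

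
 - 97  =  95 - 192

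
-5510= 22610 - 28120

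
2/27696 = 1/13848 = 0.00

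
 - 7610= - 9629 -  - 2019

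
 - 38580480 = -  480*80376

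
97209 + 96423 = 193632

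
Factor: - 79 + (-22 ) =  - 101= -101^1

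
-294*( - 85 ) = 24990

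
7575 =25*303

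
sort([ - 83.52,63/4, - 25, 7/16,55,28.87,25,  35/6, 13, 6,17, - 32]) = [ - 83.52, - 32 , - 25, 7/16, 35/6, 6, 13, 63/4, 17, 25, 28.87, 55 ]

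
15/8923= 15/8923 = 0.00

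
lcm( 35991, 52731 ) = 2267433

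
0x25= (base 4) 211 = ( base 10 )37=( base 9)41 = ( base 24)1d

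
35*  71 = 2485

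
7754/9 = 7754/9 = 861.56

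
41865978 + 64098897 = 105964875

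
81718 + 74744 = 156462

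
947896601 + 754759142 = 1702655743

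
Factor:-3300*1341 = -2^2*3^3*5^2 * 11^1*149^1 = -4425300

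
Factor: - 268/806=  - 2^1 * 13^( - 1 )*31^( - 1)*67^1 = -134/403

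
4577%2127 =323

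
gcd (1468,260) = 4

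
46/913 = 46/913 = 0.05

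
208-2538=  -  2330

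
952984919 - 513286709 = 439698210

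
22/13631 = 22/13631 = 0.00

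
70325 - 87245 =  - 16920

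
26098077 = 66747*391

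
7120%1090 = 580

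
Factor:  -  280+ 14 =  - 266 = - 2^1*7^1*19^1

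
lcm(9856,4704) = 206976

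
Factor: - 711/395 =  - 3^2*5^ (-1)= - 9/5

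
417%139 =0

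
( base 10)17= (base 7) 23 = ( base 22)H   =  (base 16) 11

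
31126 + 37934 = 69060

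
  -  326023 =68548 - 394571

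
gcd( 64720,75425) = 5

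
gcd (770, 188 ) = 2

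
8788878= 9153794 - 364916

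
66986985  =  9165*7309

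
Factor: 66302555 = 5^1 * 11^2 *29^1*3779^1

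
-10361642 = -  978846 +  - 9382796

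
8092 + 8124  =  16216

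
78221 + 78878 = 157099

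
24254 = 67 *362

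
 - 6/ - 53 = 6/53 = 0.11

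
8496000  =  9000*944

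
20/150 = 2/15 = 0.13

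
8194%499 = 210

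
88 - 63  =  25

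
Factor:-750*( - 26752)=20064000= 2^8*3^1*5^3*11^1 * 19^1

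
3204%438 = 138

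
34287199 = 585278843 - 550991644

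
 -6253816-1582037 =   -  7835853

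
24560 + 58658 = 83218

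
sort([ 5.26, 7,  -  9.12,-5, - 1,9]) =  [ - 9.12, - 5,  -  1,5.26,7 , 9] 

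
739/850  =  739/850 = 0.87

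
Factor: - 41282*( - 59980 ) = 2^3*5^1 * 2999^1 * 20641^1 = 2476094360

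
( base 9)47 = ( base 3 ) 1121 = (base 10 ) 43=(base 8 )53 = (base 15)2D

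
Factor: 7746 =2^1 * 3^1*1291^1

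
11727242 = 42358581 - 30631339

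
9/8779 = 9/8779  =  0.00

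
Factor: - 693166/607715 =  - 2^1*5^(-1) *19^(-1)*127^1*2729^1*6397^(-1)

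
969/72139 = 969/72139 = 0.01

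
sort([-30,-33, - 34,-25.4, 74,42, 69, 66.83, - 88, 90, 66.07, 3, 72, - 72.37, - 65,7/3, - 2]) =[ - 88, - 72.37, - 65 , - 34,  -  33,  -  30, - 25.4,-2, 7/3, 3, 42 , 66.07, 66.83,69, 72, 74, 90 ]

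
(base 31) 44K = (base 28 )52c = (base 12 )2384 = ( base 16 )f94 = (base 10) 3988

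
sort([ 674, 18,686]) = [ 18 , 674,686]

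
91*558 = 50778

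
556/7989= 556/7989 = 0.07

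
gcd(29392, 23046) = 334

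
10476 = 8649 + 1827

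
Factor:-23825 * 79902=-1903665150 = - 2^1*3^2*5^2*23^1*193^1*953^1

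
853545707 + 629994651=1483540358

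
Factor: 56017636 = 2^2*79^1*269^1*659^1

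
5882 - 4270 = 1612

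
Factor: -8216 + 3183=-5033 =- 7^1* 719^1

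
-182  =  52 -234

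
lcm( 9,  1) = 9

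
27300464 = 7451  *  3664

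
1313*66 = 86658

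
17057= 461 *37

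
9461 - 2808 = 6653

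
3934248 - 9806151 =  - 5871903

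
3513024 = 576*6099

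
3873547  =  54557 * 71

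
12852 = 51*252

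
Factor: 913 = 11^1*83^1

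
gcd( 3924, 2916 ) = 36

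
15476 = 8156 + 7320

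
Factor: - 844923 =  - 3^1*281641^1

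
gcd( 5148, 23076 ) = 36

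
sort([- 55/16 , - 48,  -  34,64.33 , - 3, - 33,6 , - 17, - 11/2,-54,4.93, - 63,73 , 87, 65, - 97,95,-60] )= [ - 97, -63, - 60, - 54, - 48, - 34 , - 33 , - 17,-11/2, - 55/16, - 3,4.93 , 6,64.33 , 65, 73,87,95]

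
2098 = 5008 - 2910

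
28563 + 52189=80752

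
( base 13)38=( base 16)2F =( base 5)142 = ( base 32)1f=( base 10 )47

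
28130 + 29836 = 57966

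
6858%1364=38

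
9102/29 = 9102/29=313.86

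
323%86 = 65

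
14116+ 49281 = 63397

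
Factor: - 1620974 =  - 2^1*810487^1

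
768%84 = 12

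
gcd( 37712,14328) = 8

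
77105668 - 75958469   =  1147199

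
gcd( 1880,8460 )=940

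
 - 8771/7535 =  -2+6299/7535 = -  1.16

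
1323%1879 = 1323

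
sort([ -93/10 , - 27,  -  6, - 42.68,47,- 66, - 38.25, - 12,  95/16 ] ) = [- 66,  -  42.68, - 38.25, -27,  -  12,- 93/10, - 6  ,  95/16, 47]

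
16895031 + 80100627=96995658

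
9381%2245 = 401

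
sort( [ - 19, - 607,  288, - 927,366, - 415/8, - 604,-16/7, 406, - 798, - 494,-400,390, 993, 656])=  [ -927, - 798 ,-607, - 604 ,  -  494, -400, - 415/8, - 19, - 16/7, 288, 366, 390, 406, 656,993]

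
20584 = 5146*4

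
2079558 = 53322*39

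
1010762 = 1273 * 794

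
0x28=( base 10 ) 40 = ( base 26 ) 1e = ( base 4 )220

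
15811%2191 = 474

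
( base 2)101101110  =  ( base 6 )1410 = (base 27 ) DF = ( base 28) d2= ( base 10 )366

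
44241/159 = 14747/53=278.25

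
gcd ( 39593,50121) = 1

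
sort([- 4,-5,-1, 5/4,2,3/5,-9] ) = [-9, - 5, - 4, - 1,3/5, 5/4, 2]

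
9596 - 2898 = 6698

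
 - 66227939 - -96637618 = 30409679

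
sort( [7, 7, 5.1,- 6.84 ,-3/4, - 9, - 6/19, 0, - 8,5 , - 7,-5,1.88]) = [ - 9, - 8, - 7,-6.84, - 5, - 3/4,-6/19,0,1.88,  5,5.1, 7,7] 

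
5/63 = 5/63 = 0.08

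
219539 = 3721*59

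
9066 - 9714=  - 648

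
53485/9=5942 + 7/9 = 5942.78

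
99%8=3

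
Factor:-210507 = - 3^1*11^1*6379^1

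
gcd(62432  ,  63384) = 8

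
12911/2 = 6455+1/2 = 6455.50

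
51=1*51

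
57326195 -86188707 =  - 28862512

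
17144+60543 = 77687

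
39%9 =3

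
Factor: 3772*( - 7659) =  - 2^2*3^2 * 23^2*37^1*41^1=- 28889748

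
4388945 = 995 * 4411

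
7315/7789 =7315/7789  =  0.94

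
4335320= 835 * 5192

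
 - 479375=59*( - 8125 ) 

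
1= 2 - 1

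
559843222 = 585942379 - 26099157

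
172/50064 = 43/12516 = 0.00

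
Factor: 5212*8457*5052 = 2^4*3^2*421^1*1303^1  *  2819^1 = 222681469968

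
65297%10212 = 4025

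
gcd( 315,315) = 315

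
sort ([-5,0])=[ - 5  ,  0 ]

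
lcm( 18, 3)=18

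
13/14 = 13/14 =0.93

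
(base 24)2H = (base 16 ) 41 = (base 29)27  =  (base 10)65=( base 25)2F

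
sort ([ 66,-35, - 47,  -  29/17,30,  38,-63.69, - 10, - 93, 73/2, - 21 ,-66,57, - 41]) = [ - 93,-66, - 63.69, - 47 ,-41, - 35 ,-21,-10, - 29/17,30,73/2, 38, 57,66] 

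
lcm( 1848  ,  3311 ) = 79464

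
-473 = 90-563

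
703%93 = 52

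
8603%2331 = 1610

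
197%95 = 7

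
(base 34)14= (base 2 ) 100110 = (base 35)13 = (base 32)16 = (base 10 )38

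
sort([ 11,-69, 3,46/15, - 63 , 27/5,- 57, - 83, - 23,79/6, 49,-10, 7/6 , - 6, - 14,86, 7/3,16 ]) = [- 83,-69, - 63, - 57, - 23, - 14,  -  10, - 6, 7/6,7/3,3, 46/15 , 27/5,11,79/6, 16,49,  86] 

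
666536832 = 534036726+132500106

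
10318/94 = 109 + 36/47 = 109.77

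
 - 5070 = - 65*78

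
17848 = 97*184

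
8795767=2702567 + 6093200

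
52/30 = 1 + 11/15 = 1.73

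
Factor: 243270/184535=2^1*3^3*13^( -1)*53^1*167^( - 1 ) = 2862/2171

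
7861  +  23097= 30958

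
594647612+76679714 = 671327326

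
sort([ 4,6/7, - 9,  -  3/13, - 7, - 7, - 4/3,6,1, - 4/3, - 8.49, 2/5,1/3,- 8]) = [-9, - 8.49, - 8, - 7, - 7, - 4/3, - 4/3, - 3/13,1/3,2/5,6/7,  1,4,6]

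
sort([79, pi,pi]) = [pi, pi , 79 ]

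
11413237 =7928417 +3484820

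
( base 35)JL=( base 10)686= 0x2AE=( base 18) 222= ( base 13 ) 40A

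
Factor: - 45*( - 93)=3^3*5^1*31^1=4185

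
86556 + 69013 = 155569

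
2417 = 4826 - 2409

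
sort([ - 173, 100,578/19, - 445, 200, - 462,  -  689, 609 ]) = [ -689, - 462,-445, - 173,578/19, 100, 200, 609 ] 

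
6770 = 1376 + 5394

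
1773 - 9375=  -  7602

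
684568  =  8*85571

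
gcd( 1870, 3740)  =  1870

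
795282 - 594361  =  200921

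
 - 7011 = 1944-8955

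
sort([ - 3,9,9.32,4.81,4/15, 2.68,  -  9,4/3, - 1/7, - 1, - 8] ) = [ - 9, - 8,  -  3, - 1, - 1/7, 4/15, 4/3, 2.68,4.81, 9, 9.32 ]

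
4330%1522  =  1286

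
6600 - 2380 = 4220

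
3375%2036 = 1339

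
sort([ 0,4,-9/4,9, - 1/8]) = [-9/4, - 1/8, 0,  4  ,  9 ] 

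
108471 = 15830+92641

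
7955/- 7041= -7955/7041 = -1.13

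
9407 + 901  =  10308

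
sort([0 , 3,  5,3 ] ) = [0,3,  3,5]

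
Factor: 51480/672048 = 2^ (  -  1)*5^1*11^1*359^( - 1 ) = 55/718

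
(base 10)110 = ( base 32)3e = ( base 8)156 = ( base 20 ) 5a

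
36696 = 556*66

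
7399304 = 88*84083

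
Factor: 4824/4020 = 2^1*3^1 * 5^ (  -  1)= 6/5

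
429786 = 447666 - 17880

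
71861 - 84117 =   -  12256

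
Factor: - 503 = -503^1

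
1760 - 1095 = 665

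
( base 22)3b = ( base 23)38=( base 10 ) 77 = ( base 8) 115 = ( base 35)27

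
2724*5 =13620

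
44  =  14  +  30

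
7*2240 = 15680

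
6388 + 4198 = 10586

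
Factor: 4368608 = 2^5*136519^1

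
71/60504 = 71/60504 = 0.00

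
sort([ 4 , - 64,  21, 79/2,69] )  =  [ - 64,4,21,79/2,69]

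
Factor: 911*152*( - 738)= - 2^4*3^2*19^1 * 41^1 * 911^1 = -  102192336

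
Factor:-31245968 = - 2^4*13^1*150221^1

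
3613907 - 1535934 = 2077973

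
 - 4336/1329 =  - 4336/1329 = - 3.26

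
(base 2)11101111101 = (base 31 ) 1UQ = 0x77d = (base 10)1917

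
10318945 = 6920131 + 3398814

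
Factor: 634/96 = 317/48  =  2^ ( - 4 ) *3^( - 1)*317^1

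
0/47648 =0  =  0.00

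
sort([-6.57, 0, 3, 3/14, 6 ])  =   [ - 6.57,0, 3/14, 3, 6]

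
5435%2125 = 1185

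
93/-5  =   - 93/5=   - 18.60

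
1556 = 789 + 767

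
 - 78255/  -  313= 78255/313= 250.02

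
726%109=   72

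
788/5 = 788/5 = 157.60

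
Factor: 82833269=37^1 *521^1*4297^1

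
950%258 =176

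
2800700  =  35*80020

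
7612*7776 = 59190912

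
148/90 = 1+29/45 = 1.64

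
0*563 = 0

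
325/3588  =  25/276 = 0.09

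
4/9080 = 1/2270 = 0.00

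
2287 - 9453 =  - 7166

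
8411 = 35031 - 26620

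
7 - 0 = 7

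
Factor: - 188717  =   - 17^2*653^1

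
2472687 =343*7209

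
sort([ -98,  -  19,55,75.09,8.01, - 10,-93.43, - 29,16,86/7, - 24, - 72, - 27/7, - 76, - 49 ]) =[ - 98, - 93.43,  -  76, - 72, - 49, - 29, - 24, - 19, - 10,-27/7,8.01,  86/7,16 , 55,  75.09 ] 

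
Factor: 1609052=2^2*402263^1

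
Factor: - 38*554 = - 21052=- 2^2*19^1*277^1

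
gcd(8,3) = 1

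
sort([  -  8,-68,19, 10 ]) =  [ - 68, - 8,10,19 ]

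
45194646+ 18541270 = 63735916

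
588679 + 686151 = 1274830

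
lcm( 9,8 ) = 72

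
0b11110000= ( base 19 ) CC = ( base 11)1A9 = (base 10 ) 240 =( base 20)C0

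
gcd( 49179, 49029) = 3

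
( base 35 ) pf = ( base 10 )890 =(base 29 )11K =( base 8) 1572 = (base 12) 622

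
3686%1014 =644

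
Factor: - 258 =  - 2^1*3^1 * 43^1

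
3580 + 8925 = 12505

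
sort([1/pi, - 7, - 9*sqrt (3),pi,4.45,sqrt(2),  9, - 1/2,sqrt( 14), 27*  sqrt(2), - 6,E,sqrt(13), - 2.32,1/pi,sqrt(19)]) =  [-9*sqrt(3), - 7, - 6, - 2.32,-1/2,  1/pi, 1/pi,sqrt( 2), E,pi, sqrt(13 ), sqrt(14 ), sqrt( 19 ),4.45 , 9,27*sqrt(2 )]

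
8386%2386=1228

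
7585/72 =7585/72= 105.35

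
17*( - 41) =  - 697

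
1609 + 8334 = 9943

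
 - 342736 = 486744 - 829480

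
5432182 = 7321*742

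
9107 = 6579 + 2528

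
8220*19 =156180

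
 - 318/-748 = 159/374 = 0.43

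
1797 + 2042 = 3839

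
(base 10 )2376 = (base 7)6633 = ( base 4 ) 211020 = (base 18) 760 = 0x948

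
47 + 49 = 96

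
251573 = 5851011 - 5599438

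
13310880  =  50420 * 264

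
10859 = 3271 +7588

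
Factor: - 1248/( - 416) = 3^1 = 3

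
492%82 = 0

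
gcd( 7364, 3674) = 2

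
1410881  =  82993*17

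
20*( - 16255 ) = - 325100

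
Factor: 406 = 2^1*7^1 * 29^1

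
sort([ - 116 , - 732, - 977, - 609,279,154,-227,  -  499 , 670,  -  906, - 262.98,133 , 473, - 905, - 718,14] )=[ - 977, - 906, - 905,-732, - 718,-609, - 499, - 262.98, - 227, - 116,14,  133,154,279,473,670 ] 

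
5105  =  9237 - 4132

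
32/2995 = 32/2995 = 0.01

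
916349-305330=611019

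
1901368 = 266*7148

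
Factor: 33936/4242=8 = 2^3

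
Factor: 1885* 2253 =4246905 = 3^1*5^1*13^1*29^1*751^1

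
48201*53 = 2554653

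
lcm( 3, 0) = 0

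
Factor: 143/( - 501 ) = -3^( - 1 )*11^1*13^1*167^( - 1 ) 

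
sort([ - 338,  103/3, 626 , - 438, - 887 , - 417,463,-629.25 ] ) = [  -  887, - 629.25,-438,  -  417,-338 , 103/3,463,626]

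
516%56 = 12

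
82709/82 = 1008  +  53/82 = 1008.65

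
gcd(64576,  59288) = 8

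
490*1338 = 655620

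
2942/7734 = 1471/3867 = 0.38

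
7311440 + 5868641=13180081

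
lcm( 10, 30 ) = 30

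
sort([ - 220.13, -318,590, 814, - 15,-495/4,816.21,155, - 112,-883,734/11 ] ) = [-883  , - 318, - 220.13, - 495/4, - 112, - 15,734/11,155, 590,814,  816.21] 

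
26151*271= 7086921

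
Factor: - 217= -7^1*31^1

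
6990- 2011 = 4979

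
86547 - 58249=28298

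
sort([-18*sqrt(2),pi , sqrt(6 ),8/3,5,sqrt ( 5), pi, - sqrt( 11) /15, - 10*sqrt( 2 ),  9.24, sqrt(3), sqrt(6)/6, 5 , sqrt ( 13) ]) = [ - 18*sqrt (2),-10*sqrt (2),-sqrt( 11)/15,sqrt(6 ) /6,sqrt( 3), sqrt( 5 ),sqrt ( 6),8/3,pi,pi, sqrt(13), 5,5,9.24 ]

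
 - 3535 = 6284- 9819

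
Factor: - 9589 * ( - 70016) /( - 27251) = -671383424/27251  =  -2^7*7^( - 1 ) * 17^(-1)* 43^1* 223^1*229^( - 1) * 547^1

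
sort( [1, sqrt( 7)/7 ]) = [ sqrt( 7 )/7, 1 ] 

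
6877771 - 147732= 6730039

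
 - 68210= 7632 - 75842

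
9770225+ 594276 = 10364501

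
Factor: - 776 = -2^3*97^1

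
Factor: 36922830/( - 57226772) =-2^( - 1) * 3^1*5^1*7^1 * 193^1 * 911^1*14306693^(-1 ) = - 18461415/28613386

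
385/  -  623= - 1 +34/89 = -0.62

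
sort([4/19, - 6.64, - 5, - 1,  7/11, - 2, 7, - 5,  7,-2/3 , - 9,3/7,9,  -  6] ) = [ - 9, - 6.64 , - 6, - 5, - 5,- 2, - 1, - 2/3,4/19, 3/7, 7/11,7, 7,9 ]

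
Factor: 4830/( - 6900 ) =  - 7/10  =  - 2^( - 1)*5^( - 1 )*7^1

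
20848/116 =179+ 21/29 = 179.72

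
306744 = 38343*8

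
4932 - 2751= 2181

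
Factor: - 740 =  - 2^2*5^1* 37^1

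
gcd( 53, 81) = 1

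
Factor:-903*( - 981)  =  3^3*7^1 * 43^1*109^1 = 885843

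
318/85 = 318/85= 3.74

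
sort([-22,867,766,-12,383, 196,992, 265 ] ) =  [ -22, - 12,196 , 265,383,766 , 867,992]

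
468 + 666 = 1134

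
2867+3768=6635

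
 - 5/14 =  - 1 + 9/14 = - 0.36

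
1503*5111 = 7681833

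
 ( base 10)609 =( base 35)he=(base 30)K9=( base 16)261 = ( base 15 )2A9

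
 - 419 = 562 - 981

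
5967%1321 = 683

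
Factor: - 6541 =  - 31^1  *211^1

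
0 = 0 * 8608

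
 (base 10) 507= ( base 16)1FB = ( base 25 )k7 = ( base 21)133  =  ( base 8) 773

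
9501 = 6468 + 3033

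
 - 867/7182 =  - 1 + 2105/2394 = - 0.12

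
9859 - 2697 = 7162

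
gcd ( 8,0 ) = 8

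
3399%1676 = 47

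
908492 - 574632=333860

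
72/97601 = 72/97601 = 0.00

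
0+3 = 3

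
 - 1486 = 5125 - 6611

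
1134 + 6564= 7698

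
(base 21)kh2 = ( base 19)1682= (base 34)7vx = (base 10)9179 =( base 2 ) 10001111011011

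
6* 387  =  2322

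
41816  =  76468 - 34652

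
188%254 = 188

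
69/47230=69/47230 = 0.00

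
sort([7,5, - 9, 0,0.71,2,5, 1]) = [ - 9 , 0,0.71,1, 2, 5,5, 7 ]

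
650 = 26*25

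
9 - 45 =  - 36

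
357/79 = 357/79  =  4.52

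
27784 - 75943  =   - 48159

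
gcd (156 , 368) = 4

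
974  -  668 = 306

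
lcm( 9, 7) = 63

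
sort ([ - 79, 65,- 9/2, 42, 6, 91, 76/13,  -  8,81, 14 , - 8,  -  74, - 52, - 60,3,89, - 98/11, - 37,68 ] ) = [ - 79, - 74, - 60, - 52 ,  -  37, - 98/11, - 8,-8,  -  9/2,3, 76/13, 6 , 14, 42, 65, 68, 81, 89,91 ] 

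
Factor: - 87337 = -87337^1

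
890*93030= 82796700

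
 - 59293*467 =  - 27689831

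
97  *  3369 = 326793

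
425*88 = 37400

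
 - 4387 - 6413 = - 10800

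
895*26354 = 23586830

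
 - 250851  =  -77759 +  - 173092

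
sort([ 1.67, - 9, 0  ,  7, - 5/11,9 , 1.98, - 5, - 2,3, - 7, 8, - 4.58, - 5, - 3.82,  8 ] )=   [-9, - 7, - 5, - 5 , - 4.58,  -  3.82,-2, - 5/11, 0, 1.67,1.98, 3,7, 8,8 , 9]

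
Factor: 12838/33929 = 2^1*7^1*37^( - 1 ) = 14/37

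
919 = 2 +917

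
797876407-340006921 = 457869486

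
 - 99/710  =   - 1 + 611/710  =  - 0.14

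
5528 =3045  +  2483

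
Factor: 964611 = 3^2* 19^1*5641^1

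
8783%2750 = 533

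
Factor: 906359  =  523^1  *1733^1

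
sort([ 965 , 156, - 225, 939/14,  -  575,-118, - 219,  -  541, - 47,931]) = [ - 575,-541, - 225, - 219, - 118,-47,939/14,  156, 931,965]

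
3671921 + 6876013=10547934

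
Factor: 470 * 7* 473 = 2^1*5^1*7^1*11^1*43^1 * 47^1 = 1556170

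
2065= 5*413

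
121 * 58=7018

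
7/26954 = 7/26954  =  0.00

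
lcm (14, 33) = 462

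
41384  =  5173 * 8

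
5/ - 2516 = - 1 + 2511/2516 = -0.00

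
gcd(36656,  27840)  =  464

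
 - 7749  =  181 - 7930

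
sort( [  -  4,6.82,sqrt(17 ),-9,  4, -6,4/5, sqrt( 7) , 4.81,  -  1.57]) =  [ - 9,  -  6, - 4, - 1.57, 4/5, sqrt( 7),4,sqrt(17),4.81,  6.82 ] 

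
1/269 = 1/269 = 0.00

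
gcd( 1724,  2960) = 4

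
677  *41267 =27937759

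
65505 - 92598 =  - 27093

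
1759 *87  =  153033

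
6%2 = 0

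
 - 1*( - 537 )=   537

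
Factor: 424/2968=7^( - 1 )=1/7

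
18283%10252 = 8031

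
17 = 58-41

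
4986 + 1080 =6066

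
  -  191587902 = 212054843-403642745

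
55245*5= 276225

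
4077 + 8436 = 12513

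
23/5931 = 23/5931 = 0.00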